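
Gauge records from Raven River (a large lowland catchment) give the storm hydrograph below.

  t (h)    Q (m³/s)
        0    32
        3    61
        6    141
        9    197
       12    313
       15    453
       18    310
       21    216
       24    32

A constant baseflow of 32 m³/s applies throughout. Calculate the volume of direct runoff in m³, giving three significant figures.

V ≈ 1.58 × 10^7 m³

Direct-runoff ordinates (Q − Q_b): 0.0, 29.0, 109.0, 165.0, 281.0, 421.0, 278.0, 184.0, 0.0 m³/s.
ΣQ_DR = 1467 m³/s.
With Δt = 3 h = 10800 s, V = ΣQ_DR · Δt = 1467 × 10800 = 1.58 × 10^7 m³.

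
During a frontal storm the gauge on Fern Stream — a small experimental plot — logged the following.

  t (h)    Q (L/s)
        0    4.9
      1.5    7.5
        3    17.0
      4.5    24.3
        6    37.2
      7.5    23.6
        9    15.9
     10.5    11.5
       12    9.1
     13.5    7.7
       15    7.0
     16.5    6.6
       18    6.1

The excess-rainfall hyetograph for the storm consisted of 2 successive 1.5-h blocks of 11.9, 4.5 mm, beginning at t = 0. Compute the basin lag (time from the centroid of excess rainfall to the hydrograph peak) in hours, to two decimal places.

t_L ≈ 4.84 h

Centroid of excess rainfall: t_c = Σ P_i·t̄_i / ΣP_i = 1.1616 h (block centres at 0.75, 2.25 h).
Hydrograph peak occurs at t = 6 h, so basin lag t_L = 6 − 1.1616 = 4.84 h.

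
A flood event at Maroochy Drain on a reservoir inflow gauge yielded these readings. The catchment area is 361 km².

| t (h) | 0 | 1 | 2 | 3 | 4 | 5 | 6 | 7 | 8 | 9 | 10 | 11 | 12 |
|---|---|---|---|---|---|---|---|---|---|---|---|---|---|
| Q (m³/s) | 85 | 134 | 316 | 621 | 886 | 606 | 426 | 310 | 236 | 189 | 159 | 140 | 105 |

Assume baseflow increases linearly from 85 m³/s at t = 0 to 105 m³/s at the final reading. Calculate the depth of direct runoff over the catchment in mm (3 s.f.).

Direct runoff: 0.00, 47.33, 227.67, 531.00, 794.33, 512.67, 331.00, 213.33, 137.67, 89.00, 57.33, 36.67, 0.00 m³/s; ΣQ_DR = 2978 m³/s.
V = ΣQ_DR · Δt = 2978 × 3600 s = 1.072 × 10^7 m³.
Over A = 361 km², depth = V / A = 29.7 mm.

d ≈ 29.7 mm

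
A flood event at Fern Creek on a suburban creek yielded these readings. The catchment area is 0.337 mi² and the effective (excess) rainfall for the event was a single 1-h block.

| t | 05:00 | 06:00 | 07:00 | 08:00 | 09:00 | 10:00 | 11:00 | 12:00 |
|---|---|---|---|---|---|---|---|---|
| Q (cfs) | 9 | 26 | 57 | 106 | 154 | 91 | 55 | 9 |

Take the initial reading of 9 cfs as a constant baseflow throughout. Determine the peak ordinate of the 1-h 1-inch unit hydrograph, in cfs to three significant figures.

U_p ≈ 72.5 cfs

Direct runoff: 0.0, 17.0, 48.0, 97.0, 145.0, 82.0, 46.0, 0.0 cfs; ΣQ_DR = 435.0 cfs, peak = 145.0 cfs.
Runoff depth d = ΣQ_DR·Δt / A = 435.0 × 3600 / (0.337 mi²) = 2.000 in.
The 1-inch UH is the DRH scaled by (1 in)/d, so U_p = 145.0 × 1/2.000 = 72.5 cfs.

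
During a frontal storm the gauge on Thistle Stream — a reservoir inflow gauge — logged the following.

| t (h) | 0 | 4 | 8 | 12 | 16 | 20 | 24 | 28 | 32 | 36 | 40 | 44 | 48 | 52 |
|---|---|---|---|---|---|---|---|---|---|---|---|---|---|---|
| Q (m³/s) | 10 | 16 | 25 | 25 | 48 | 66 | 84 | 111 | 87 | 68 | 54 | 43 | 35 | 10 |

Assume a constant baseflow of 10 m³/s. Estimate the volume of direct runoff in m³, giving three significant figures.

V ≈ 7.80 × 10^6 m³

Direct-runoff ordinates (Q − Q_b): 0.0, 6.0, 15.0, 15.0, 38.0, 56.0, 74.0, 101.0, 77.0, 58.0, 44.0, 33.0, 25.0, 0.0 m³/s.
ΣQ_DR = 542.0 m³/s.
With Δt = 4 h = 14400 s, V = ΣQ_DR · Δt = 542.0 × 14400 = 7.80 × 10^6 m³.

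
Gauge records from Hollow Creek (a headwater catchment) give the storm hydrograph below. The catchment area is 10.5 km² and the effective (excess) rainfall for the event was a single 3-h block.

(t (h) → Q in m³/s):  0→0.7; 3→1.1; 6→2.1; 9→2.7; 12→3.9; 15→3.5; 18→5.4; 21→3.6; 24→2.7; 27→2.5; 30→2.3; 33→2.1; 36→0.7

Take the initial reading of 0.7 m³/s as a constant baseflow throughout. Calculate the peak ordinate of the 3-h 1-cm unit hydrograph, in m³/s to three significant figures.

Direct runoff: 0.0, 0.4, 1.4, 2.0, 3.2, 2.8, 4.7, 2.9, 2.0, 1.8, 1.6, 1.4, 0.0 m³/s; ΣQ_DR = 24.20 m³/s, peak = 4.7 m³/s.
Runoff depth d = ΣQ_DR·Δt / A = 24.20 × 10800 / (10.5 km²) = 24.89 mm.
The 1-cm UH is the DRH scaled by (10 mm)/d, so U_p = 4.7 × 10/24.89 = 1.89 m³/s.

U_p ≈ 1.89 m³/s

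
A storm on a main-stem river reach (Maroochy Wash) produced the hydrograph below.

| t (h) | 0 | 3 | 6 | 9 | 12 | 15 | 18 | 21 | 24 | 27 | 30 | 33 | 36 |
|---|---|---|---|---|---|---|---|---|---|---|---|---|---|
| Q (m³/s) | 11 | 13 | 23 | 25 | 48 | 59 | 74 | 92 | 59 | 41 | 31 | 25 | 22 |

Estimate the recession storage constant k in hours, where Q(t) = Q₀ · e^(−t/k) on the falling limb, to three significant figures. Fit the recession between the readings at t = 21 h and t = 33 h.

k ≈ 9.21 h

On the falling limb, Q drops from 92 to 25 m³/s between t = 21 h and t = 33 h (Δt = 12 h).
k = −Δt / ln(Q₂/Q₁) = −12 / ln(25/92) = 9.21 h.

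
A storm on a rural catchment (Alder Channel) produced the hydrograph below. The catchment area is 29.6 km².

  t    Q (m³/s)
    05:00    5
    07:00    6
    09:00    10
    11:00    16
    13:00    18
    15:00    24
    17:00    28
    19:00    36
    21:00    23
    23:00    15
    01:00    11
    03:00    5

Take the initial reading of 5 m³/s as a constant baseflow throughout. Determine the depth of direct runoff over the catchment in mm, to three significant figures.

Direct runoff: 0.0, 1.0, 5.0, 11.0, 13.0, 19.0, 23.0, 31.0, 18.0, 10.0, 6.0, 0.0 m³/s; ΣQ_DR = 137.0 m³/s.
V = ΣQ_DR · Δt = 137.0 × 7200 s = 9.864 × 10^5 m³.
Over A = 29.6 km², depth = V / A = 33.3 mm.

d ≈ 33.3 mm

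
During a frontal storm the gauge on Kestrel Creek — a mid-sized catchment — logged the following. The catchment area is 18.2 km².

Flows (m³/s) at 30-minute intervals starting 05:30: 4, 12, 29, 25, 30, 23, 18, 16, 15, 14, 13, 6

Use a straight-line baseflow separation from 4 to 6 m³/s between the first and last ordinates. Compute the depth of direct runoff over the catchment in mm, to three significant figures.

d ≈ 14.3 mm

Direct runoff: 0.00, 7.82, 24.64, 20.45, 25.27, 18.09, 12.91, 10.73, 9.55, 8.36, 7.18, 0.00 m³/s; ΣQ_DR = 145.0 m³/s.
V = ΣQ_DR · Δt = 145.0 × 1800 s = 2.610 × 10^5 m³.
Over A = 18.2 km², depth = V / A = 14.3 mm.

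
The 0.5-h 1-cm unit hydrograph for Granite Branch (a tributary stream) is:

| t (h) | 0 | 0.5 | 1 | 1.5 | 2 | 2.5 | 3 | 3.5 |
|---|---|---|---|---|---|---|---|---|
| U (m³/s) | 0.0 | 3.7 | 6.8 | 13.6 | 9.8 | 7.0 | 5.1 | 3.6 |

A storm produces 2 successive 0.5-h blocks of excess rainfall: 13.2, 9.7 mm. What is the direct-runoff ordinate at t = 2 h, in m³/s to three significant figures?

Q ≈ 26.1 m³/s

By discrete convolution, Q_j = Σ (P_i / 10 mm) · U_{j−i}.
At t = 2 h (j=4): Q = (13.2/10)·9.8 + (9.7/10)·13.6 = 26.1 m³/s.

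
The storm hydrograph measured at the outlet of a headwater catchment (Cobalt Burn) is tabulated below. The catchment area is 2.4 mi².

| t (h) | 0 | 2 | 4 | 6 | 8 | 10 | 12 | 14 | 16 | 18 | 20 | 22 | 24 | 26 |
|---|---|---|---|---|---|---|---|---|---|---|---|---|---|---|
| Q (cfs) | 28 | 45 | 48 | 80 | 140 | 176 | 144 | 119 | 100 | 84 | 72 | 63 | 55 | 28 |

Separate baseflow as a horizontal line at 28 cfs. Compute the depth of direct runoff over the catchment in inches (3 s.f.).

Direct runoff: 0.0, 17.0, 20.0, 52.0, 112.0, 148.0, 116.0, 91.0, 72.0, 56.0, 44.0, 35.0, 27.0, 0.0 cfs; ΣQ_DR = 790.0 cfs.
V = ΣQ_DR · Δt = 790.0 × 7200 s = 5.688 × 10^6 ft³.
Over A = 2.4 mi², depth = V / A = 1.02 in.

d ≈ 1.02 in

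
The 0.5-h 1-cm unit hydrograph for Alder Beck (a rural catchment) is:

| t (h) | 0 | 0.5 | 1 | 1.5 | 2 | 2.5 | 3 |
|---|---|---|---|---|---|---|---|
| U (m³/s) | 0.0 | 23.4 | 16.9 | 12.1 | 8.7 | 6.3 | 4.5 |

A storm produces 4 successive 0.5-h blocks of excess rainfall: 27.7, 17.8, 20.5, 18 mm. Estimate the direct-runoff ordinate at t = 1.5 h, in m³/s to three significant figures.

By discrete convolution, Q_j = Σ (P_i / 10 mm) · U_{j−i}.
At t = 1.5 h (j=3): Q = (27.7/10)·12.1 + (17.8/10)·16.9 + (20.5/10)·23.4 + (18/10)·0.0 = 112 m³/s.

Q ≈ 112 m³/s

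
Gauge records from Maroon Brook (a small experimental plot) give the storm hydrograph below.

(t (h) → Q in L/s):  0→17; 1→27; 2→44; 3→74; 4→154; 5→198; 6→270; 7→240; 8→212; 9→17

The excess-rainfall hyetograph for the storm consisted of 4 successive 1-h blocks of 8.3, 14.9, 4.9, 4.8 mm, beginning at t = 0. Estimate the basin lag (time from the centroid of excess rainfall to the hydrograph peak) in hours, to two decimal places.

t_L ≈ 4.31 h

Centroid of excess rainfall: t_c = Σ P_i·t̄_i / ΣP_i = 1.6884 h (block centres at 0.5, 1.5, 2.5, 3.5 h).
Hydrograph peak occurs at t = 6 h, so basin lag t_L = 6 − 1.6884 = 4.31 h.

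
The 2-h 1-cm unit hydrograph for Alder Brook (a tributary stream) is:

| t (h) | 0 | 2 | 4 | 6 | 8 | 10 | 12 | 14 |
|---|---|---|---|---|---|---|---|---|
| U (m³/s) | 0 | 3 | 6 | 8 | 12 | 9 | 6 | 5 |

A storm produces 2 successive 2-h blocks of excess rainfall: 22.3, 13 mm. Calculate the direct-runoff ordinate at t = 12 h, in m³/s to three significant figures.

Q ≈ 25.1 m³/s

By discrete convolution, Q_j = Σ (P_i / 10 mm) · U_{j−i}.
At t = 12 h (j=6): Q = (22.3/10)·6 + (13/10)·9 = 25.1 m³/s.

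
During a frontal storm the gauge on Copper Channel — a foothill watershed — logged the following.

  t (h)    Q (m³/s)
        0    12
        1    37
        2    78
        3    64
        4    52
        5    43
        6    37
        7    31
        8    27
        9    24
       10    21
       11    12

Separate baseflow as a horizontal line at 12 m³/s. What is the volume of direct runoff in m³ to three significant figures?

V ≈ 1.06 × 10^6 m³

Direct-runoff ordinates (Q − Q_b): 0.0, 25.0, 66.0, 52.0, 40.0, 31.0, 25.0, 19.0, 15.0, 12.0, 9.0, 0.0 m³/s.
ΣQ_DR = 294.0 m³/s.
With Δt = 1 h = 3600 s, V = ΣQ_DR · Δt = 294.0 × 3600 = 1.06 × 10^6 m³.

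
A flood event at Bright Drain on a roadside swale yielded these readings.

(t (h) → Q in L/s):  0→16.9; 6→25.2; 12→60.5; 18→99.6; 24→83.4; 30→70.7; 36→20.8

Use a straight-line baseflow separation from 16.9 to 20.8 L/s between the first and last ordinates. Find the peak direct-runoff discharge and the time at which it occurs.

Subtracting baseflow gives direct-runoff ordinates: 0.00, 7.65, 42.30, 80.75, 63.90, 50.55, 0.00 L/s.
The maximum is 80.75 L/s, occurring at the reading for t = 18 h.

Q_p = 80.75 L/s at t = 18 h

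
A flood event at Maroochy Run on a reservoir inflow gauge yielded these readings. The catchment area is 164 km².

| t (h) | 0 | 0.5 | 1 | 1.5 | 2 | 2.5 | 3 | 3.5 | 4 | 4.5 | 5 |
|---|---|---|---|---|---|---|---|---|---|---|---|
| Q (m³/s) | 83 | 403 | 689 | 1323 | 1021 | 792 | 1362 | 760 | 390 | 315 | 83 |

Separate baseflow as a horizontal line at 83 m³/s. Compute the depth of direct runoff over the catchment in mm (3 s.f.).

d ≈ 69.2 mm

Direct runoff: 0.0, 320.0, 606.0, 1240.0, 938.0, 709.0, 1279.0, 677.0, 307.0, 232.0, 0.0 m³/s; ΣQ_DR = 6308 m³/s.
V = ΣQ_DR · Δt = 6308 × 1800 s = 1.135 × 10^7 m³.
Over A = 164 km², depth = V / A = 69.2 mm.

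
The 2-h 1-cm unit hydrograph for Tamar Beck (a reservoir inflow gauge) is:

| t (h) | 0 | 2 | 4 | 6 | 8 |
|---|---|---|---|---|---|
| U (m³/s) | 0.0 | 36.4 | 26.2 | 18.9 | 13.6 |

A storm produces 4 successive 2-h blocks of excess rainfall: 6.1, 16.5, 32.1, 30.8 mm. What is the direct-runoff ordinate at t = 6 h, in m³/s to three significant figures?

By discrete convolution, Q_j = Σ (P_i / 10 mm) · U_{j−i}.
At t = 6 h (j=3): Q = (6.1/10)·18.9 + (16.5/10)·26.2 + (32.1/10)·36.4 + (30.8/10)·0.0 = 172 m³/s.

Q ≈ 172 m³/s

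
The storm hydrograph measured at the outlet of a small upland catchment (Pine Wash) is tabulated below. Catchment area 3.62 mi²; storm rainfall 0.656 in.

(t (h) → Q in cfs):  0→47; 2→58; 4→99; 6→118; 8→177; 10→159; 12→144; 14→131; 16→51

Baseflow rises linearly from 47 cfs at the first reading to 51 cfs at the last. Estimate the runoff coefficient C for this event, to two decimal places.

ΣQ_DR = 543.0 cfs; V = ΣQ_DR·Δt = 3.910 × 10^6 ft³.
Runoff depth d = V / A = 0.4649 in.
C = d / P = 0.4649 / 0.656 = 0.71.

C ≈ 0.71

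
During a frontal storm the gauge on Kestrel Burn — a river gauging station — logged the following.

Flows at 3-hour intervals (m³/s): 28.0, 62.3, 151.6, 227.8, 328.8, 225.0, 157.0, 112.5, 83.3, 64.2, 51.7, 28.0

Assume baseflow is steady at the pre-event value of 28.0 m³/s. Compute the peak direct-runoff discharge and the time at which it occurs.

Subtracting baseflow gives direct-runoff ordinates: 0.0, 34.3, 123.6, 199.8, 300.8, 197.0, 129.0, 84.5, 55.3, 36.2, 23.7, 0.0 m³/s.
The maximum is 300.8 m³/s, occurring at the reading for t = 12 h.

Q_p = 300.8 m³/s at t = 12 h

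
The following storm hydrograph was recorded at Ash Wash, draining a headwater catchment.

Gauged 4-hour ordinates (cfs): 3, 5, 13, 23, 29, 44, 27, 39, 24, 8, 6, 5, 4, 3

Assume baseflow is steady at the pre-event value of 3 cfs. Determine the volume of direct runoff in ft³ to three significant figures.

Direct-runoff ordinates (Q − Q_b): 0.0, 2.0, 10.0, 20.0, 26.0, 41.0, 24.0, 36.0, 21.0, 5.0, 3.0, 2.0, 1.0, 0.0 cfs.
ΣQ_DR = 191.0 cfs.
With Δt = 4 h = 14400 s, V = ΣQ_DR · Δt = 191.0 × 14400 = 2.75 × 10^6 ft³.

V ≈ 2.75 × 10^6 ft³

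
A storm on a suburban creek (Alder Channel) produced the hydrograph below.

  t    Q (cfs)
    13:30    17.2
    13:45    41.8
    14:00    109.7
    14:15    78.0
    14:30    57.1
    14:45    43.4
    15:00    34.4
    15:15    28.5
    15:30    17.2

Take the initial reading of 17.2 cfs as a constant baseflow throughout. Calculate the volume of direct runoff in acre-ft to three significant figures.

V ≈ 5.63 acre-ft

Direct-runoff ordinates (Q − Q_b): 0.0, 24.6, 92.5, 60.8, 39.9, 26.2, 17.2, 11.3, 0.0 cfs.
ΣQ_DR = 272.5 cfs.
With Δt = 0.25 h = 900 s, V = ΣQ_DR · Δt = 272.5 × 900 = 2.45 × 10^5 ft³ = 5.63 acre-ft.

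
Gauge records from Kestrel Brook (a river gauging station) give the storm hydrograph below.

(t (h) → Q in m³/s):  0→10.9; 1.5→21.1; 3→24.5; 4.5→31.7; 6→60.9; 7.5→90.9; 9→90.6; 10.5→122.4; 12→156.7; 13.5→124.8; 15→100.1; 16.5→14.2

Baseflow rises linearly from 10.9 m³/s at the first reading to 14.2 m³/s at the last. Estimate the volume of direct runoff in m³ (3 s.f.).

V ≈ 3.77 × 10^6 m³

Direct-runoff ordinates (Q − Q_b): 0.00, 9.90, 13.00, 19.90, 48.80, 78.50, 77.90, 109.40, 143.40, 111.20, 86.20, 0.00 m³/s.
ΣQ_DR = 698.2 m³/s.
With Δt = 1.5 h = 5400 s, V = ΣQ_DR · Δt = 698.2 × 5400 = 3.77 × 10^6 m³.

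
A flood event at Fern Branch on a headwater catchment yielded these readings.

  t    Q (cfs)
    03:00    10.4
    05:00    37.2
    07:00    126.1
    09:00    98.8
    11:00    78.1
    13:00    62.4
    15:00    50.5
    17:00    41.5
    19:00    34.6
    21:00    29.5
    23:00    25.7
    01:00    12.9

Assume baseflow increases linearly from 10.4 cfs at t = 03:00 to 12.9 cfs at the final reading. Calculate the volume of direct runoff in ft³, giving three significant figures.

V ≈ 3.37 × 10^6 ft³

Direct-runoff ordinates (Q − Q_b): 0.00, 26.57, 115.25, 87.72, 66.79, 50.86, 38.74, 29.51, 22.38, 17.05, 13.03, 0.00 cfs.
ΣQ_DR = 467.9 cfs.
With Δt = 2 h = 7200 s, V = ΣQ_DR · Δt = 467.9 × 7200 = 3.37 × 10^6 ft³.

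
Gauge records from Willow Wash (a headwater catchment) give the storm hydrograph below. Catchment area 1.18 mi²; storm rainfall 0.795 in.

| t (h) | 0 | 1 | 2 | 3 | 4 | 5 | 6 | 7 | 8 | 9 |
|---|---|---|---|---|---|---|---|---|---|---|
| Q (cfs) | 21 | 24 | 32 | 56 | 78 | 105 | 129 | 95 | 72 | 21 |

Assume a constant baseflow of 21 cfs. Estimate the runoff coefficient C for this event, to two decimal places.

C ≈ 0.70

ΣQ_DR = 423.0 cfs; V = ΣQ_DR·Δt = 1.523 × 10^6 ft³.
Runoff depth d = V / A = 0.5555 in.
C = d / P = 0.5555 / 0.795 = 0.70.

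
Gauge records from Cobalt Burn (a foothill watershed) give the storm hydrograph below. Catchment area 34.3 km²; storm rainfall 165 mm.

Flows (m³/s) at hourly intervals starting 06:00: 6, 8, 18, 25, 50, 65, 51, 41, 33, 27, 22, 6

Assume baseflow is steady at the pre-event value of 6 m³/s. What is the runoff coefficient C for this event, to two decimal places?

C ≈ 0.18

ΣQ_DR = 280.0 m³/s; V = ΣQ_DR·Δt = 1.008 × 10^6 m³.
Runoff depth d = V / A = 29.39 mm.
C = d / P = 29.39 / 165 = 0.18.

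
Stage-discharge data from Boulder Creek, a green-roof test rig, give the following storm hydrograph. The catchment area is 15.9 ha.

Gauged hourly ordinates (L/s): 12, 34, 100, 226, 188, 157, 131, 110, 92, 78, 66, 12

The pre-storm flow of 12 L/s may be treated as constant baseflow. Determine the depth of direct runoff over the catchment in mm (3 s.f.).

d ≈ 24.0 mm

Direct runoff: 0.0, 22.0, 88.0, 214.0, 176.0, 145.0, 119.0, 98.0, 80.0, 66.0, 54.0, 0.0 L/s; ΣQ_DR = 1062 L/s.
V = ΣQ_DR · Δt = 1062 × 3600 s = 3.823 × 10^6 L.
Over A = 15.9 ha, depth = V / A = 24.0 mm.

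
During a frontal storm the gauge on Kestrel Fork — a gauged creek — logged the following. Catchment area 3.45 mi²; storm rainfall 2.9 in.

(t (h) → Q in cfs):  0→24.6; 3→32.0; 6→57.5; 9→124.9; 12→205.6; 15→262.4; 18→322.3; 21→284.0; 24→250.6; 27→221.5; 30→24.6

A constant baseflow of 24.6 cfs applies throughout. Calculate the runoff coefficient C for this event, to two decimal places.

ΣQ_DR = 1539 cfs; V = ΣQ_DR·Δt = 1.663 × 10^7 ft³.
Runoff depth d = V / A = 2.074 in.
C = d / P = 2.074 / 2.9 = 0.72.

C ≈ 0.72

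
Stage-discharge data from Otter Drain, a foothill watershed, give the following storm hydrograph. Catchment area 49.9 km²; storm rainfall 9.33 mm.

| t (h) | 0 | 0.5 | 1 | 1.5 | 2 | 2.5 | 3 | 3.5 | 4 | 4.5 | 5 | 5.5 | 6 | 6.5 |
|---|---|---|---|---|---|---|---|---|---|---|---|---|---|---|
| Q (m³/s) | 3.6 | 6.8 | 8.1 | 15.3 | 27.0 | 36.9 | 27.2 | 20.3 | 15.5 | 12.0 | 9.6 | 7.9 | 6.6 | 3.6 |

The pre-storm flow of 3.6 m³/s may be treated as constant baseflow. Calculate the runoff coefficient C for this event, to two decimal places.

C ≈ 0.58

ΣQ_DR = 150.0 m³/s; V = ΣQ_DR·Δt = 2.700 × 10^5 m³.
Runoff depth d = V / A = 5.411 mm.
C = d / P = 5.411 / 9.33 = 0.58.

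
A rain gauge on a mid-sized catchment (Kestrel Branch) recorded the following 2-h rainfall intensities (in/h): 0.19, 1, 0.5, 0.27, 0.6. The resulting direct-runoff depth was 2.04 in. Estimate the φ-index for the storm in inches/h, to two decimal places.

Only the 3 blocks with intensity above φ contribute runoff: 1, 0.5, 0.6 in/h.
Σ(I−φ)·Δt = d  ⇒  (1+0.5+0.6 − 3φ)·2 = 2.04
φ = (2.100 − 2.04/2) / 3 = 0.36 in/h.

φ ≈ 0.36 in/h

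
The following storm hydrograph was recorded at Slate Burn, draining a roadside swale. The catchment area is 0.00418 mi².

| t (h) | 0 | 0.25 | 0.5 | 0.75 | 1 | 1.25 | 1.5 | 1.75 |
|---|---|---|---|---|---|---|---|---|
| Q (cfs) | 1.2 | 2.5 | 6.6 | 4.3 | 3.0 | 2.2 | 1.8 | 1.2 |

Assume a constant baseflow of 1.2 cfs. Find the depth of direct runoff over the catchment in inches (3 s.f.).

Direct runoff: 0.0, 1.3, 5.4, 3.1, 1.8, 1.0, 0.6, 0.0 cfs; ΣQ_DR = 13.20 cfs.
V = ΣQ_DR · Δt = 13.20 × 900 s = 11880 ft³.
Over A = 0.00418 mi², depth = V / A = 1.22 in.

d ≈ 1.22 in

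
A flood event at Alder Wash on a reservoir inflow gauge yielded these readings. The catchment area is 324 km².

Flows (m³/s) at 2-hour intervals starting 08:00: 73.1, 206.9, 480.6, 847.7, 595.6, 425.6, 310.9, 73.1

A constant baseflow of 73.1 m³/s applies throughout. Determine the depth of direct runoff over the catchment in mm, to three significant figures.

Direct runoff: 0.0, 133.8, 407.5, 774.6, 522.5, 352.5, 237.8, 0.0 m³/s; ΣQ_DR = 2429 m³/s.
V = ΣQ_DR · Δt = 2429 × 7200 s = 1.749 × 10^7 m³.
Over A = 324 km², depth = V / A = 54.0 mm.

d ≈ 54.0 mm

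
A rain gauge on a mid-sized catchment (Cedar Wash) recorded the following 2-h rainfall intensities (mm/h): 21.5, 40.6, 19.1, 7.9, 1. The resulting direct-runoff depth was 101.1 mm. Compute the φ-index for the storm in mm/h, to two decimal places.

Only the 3 blocks with intensity above φ contribute runoff: 21.5, 40.6, 19.1 mm/h.
Σ(I−φ)·Δt = d  ⇒  (21.5+40.6+19.1 − 3φ)·2 = 101.1
φ = (81.20 − 101.1/2) / 3 = 10.22 mm/h.

φ ≈ 10.22 mm/h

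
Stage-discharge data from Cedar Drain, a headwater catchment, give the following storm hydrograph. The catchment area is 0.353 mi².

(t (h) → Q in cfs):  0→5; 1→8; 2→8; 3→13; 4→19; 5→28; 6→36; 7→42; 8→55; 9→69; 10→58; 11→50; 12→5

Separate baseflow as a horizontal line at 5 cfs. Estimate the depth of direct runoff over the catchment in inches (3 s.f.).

Direct runoff: 0.0, 3.0, 3.0, 8.0, 14.0, 23.0, 31.0, 37.0, 50.0, 64.0, 53.0, 45.0, 0.0 cfs; ΣQ_DR = 331.0 cfs.
V = ΣQ_DR · Δt = 331.0 × 3600 s = 1.192 × 10^6 ft³.
Over A = 0.353 mi², depth = V / A = 1.45 in.

d ≈ 1.45 in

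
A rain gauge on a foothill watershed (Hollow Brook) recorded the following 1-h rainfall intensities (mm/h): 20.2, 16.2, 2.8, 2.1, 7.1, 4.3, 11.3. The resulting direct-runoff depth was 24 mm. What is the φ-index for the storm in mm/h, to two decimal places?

Only the 3 blocks with intensity above φ contribute runoff: 20.2, 16.2, 11.3 mm/h.
Σ(I−φ)·Δt = d  ⇒  (20.2+16.2+11.3 − 3φ)·1 = 24
φ = (47.70 − 24/1) / 3 = 7.90 mm/h.

φ ≈ 7.90 mm/h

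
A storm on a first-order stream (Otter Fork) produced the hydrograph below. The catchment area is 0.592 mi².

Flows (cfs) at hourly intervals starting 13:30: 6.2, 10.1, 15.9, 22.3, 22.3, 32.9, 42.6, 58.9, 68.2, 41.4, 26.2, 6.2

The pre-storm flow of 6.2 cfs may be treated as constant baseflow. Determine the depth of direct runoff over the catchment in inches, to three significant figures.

Direct runoff: 0.0, 3.9, 9.7, 16.1, 16.1, 26.7, 36.4, 52.7, 62.0, 35.2, 20.0, 0.0 cfs; ΣQ_DR = 278.8 cfs.
V = ΣQ_DR · Δt = 278.8 × 3600 s = 1.004 × 10^6 ft³.
Over A = 0.592 mi², depth = V / A = 0.730 in.

d ≈ 0.730 in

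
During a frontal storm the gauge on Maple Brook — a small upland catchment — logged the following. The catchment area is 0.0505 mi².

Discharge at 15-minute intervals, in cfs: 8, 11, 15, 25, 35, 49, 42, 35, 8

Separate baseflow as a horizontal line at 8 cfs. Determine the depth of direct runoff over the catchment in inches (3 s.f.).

Direct runoff: 0.0, 3.0, 7.0, 17.0, 27.0, 41.0, 34.0, 27.0, 0.0 cfs; ΣQ_DR = 156.0 cfs.
V = ΣQ_DR · Δt = 156.0 × 900 s = 1.404 × 10^5 ft³.
Over A = 0.0505 mi², depth = V / A = 1.20 in.

d ≈ 1.20 in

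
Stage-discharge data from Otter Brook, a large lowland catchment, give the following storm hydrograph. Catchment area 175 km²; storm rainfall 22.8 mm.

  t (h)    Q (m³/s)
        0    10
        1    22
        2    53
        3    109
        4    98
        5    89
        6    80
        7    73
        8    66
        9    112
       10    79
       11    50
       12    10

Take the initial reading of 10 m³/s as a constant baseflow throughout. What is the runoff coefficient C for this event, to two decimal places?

ΣQ_DR = 721.0 m³/s; V = ΣQ_DR·Δt = 2.596 × 10^6 m³.
Runoff depth d = V / A = 14.83 mm.
C = d / P = 14.83 / 22.8 = 0.65.

C ≈ 0.65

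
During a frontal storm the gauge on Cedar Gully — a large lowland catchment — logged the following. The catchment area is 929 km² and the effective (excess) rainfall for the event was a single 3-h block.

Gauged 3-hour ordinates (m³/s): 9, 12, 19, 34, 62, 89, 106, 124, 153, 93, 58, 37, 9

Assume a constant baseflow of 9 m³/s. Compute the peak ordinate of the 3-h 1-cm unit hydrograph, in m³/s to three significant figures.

U_p ≈ 180 m³/s

Direct runoff: 0.0, 3.0, 10.0, 25.0, 53.0, 80.0, 97.0, 115.0, 144.0, 84.0, 49.0, 28.0, 0.0 m³/s; ΣQ_DR = 688.0 m³/s, peak = 144.0 m³/s.
Runoff depth d = ΣQ_DR·Δt / A = 688.0 × 10800 / (929 km²) = 7.998 mm.
The 1-cm UH is the DRH scaled by (10 mm)/d, so U_p = 144.0 × 10/7.998 = 180 m³/s.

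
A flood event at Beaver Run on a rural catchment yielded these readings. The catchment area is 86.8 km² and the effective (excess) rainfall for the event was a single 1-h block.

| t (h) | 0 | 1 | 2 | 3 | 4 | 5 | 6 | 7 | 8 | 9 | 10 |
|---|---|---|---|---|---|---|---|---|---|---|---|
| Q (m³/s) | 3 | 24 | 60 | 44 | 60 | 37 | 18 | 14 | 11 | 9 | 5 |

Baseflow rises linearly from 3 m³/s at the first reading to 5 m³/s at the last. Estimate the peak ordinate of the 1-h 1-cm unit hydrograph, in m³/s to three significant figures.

U_p ≈ 56.6 m³/s

Direct runoff: 0.00, 20.80, 56.60, 40.40, 56.20, 33.00, 13.80, 9.60, 6.40, 4.20, 0.00 m³/s; ΣQ_DR = 241.0 m³/s, peak = 56.60 m³/s.
Runoff depth d = ΣQ_DR·Δt / A = 241.0 × 3600 / (86.8 km²) = 9.995 mm.
The 1-cm UH is the DRH scaled by (10 mm)/d, so U_p = 56.60 × 10/9.995 = 56.6 m³/s.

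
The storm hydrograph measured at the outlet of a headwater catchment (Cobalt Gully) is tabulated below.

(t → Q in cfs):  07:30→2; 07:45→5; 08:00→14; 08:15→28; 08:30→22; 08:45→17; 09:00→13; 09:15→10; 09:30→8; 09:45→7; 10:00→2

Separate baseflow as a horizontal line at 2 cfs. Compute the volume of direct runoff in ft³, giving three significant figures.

V ≈ 95400 ft³

Direct-runoff ordinates (Q − Q_b): 0.0, 3.0, 12.0, 26.0, 20.0, 15.0, 11.0, 8.0, 6.0, 5.0, 0.0 cfs.
ΣQ_DR = 106.0 cfs.
With Δt = 0.25 h = 900 s, V = ΣQ_DR · Δt = 106.0 × 900 = 95400 ft³.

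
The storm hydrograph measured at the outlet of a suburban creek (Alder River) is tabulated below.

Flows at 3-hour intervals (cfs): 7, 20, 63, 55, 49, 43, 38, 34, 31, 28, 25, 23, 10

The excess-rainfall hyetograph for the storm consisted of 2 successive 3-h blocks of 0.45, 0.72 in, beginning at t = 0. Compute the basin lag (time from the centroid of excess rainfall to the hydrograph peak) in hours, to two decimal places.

Centroid of excess rainfall: t_c = Σ P_i·t̄_i / ΣP_i = 3.3462 h (block centres at 1.5, 4.5 h).
Hydrograph peak occurs at t = 6 h, so basin lag t_L = 6 − 3.3462 = 2.65 h.

t_L ≈ 2.65 h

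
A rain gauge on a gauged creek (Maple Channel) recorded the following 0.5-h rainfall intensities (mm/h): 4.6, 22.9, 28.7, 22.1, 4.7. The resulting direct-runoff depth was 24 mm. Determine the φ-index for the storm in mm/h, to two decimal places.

φ ≈ 8.57 mm/h

Only the 3 blocks with intensity above φ contribute runoff: 22.9, 28.7, 22.1 mm/h.
Σ(I−φ)·Δt = d  ⇒  (22.9+28.7+22.1 − 3φ)·0.5 = 24
φ = (73.70 − 24/0.5) / 3 = 8.57 mm/h.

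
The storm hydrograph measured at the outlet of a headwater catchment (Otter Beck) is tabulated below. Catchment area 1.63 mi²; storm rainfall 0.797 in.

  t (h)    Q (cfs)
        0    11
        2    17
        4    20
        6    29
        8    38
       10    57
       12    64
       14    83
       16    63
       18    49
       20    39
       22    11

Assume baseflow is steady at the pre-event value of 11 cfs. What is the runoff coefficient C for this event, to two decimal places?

C ≈ 0.83

ΣQ_DR = 349.0 cfs; V = ΣQ_DR·Δt = 2.513 × 10^6 ft³.
Runoff depth d = V / A = 0.6636 in.
C = d / P = 0.6636 / 0.797 = 0.83.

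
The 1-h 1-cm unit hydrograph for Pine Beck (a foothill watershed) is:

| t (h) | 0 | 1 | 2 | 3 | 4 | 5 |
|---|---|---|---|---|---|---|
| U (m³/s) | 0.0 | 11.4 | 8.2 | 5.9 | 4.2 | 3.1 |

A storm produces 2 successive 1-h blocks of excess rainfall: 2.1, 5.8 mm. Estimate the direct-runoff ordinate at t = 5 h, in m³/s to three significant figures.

By discrete convolution, Q_j = Σ (P_i / 10 mm) · U_{j−i}.
At t = 5 h (j=5): Q = (2.1/10)·3.1 + (5.8/10)·4.2 = 3.09 m³/s.

Q ≈ 3.09 m³/s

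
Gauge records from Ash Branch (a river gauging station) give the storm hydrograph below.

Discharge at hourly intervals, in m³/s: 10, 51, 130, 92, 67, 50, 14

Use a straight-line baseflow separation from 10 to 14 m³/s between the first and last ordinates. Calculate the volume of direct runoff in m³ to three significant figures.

Direct-runoff ordinates (Q − Q_b): 0.00, 40.33, 118.67, 80.00, 54.33, 36.67, 0.00 m³/s.
ΣQ_DR = 330.0 m³/s.
With Δt = 1 h = 3600 s, V = ΣQ_DR · Δt = 330.0 × 3600 = 1.19 × 10^6 m³.

V ≈ 1.19 × 10^6 m³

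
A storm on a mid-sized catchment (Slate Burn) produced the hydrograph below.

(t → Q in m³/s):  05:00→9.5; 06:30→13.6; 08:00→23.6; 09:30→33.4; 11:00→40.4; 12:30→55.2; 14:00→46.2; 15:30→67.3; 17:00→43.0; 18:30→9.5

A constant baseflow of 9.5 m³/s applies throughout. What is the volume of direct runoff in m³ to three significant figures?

V ≈ 1.33 × 10^6 m³

Direct-runoff ordinates (Q − Q_b): 0.0, 4.1, 14.1, 23.9, 30.9, 45.7, 36.7, 57.8, 33.5, 0.0 m³/s.
ΣQ_DR = 246.7 m³/s.
With Δt = 1.5 h = 5400 s, V = ΣQ_DR · Δt = 246.7 × 5400 = 1.33 × 10^6 m³.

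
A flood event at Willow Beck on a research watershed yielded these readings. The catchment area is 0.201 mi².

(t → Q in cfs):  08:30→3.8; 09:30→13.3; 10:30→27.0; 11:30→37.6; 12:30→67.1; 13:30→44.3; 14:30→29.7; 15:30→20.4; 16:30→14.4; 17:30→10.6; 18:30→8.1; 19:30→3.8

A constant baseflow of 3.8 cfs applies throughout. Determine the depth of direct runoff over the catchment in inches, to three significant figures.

d ≈ 1.81 in

Direct runoff: 0.0, 9.5, 23.2, 33.8, 63.3, 40.5, 25.9, 16.6, 10.6, 6.8, 4.3, 0.0 cfs; ΣQ_DR = 234.5 cfs.
V = ΣQ_DR · Δt = 234.5 × 3600 s = 8.442 × 10^5 ft³.
Over A = 0.201 mi², depth = V / A = 1.81 in.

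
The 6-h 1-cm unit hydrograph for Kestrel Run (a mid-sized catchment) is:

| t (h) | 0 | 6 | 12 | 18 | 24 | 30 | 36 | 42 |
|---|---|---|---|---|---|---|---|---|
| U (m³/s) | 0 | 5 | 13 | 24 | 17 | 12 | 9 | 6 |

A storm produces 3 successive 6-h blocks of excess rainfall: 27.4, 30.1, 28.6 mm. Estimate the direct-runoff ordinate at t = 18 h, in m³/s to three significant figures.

Q ≈ 119 m³/s

By discrete convolution, Q_j = Σ (P_i / 10 mm) · U_{j−i}.
At t = 18 h (j=3): Q = (27.4/10)·24 + (30.1/10)·13 + (28.6/10)·5 = 119 m³/s.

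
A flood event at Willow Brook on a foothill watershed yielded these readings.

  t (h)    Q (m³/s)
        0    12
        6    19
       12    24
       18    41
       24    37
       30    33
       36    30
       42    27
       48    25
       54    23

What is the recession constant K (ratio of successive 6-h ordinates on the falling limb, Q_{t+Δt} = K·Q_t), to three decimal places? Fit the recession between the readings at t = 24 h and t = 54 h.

K ≈ 0.909

Using the recession-limb readings at t = 24 h and t = 54 h: Q falls from 37 to 23 m³/s over 5 intervals.
K = (Q₂/Q₁)^(1/5) = (23/37)^(1/5) = 0.909.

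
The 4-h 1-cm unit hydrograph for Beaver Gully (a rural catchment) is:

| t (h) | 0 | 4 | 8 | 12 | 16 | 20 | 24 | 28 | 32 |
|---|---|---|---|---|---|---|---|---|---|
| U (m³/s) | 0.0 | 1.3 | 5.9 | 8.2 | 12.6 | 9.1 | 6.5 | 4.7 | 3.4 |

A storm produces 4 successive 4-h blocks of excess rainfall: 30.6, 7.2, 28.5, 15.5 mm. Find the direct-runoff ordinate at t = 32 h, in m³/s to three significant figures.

By discrete convolution, Q_j = Σ (P_i / 10 mm) · U_{j−i}.
At t = 32 h (j=8): Q = (30.6/10)·3.4 + (7.2/10)·4.7 + (28.5/10)·6.5 + (15.5/10)·9.1 = 46.4 m³/s.

Q ≈ 46.4 m³/s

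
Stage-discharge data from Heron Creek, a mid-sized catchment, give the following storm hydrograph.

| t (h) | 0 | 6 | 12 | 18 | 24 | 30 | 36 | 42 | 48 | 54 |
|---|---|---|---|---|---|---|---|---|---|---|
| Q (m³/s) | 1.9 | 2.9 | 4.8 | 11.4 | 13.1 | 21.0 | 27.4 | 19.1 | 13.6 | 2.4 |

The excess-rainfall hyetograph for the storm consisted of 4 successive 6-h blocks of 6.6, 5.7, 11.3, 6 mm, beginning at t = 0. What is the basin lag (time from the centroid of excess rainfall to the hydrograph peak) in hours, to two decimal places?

Centroid of excess rainfall: t_c = Σ P_i·t̄_i / ΣP_i = 12.3851 h (block centres at 3, 9, 15, 21 h).
Hydrograph peak occurs at t = 36 h, so basin lag t_L = 36 − 12.3851 = 23.61 h.

t_L ≈ 23.61 h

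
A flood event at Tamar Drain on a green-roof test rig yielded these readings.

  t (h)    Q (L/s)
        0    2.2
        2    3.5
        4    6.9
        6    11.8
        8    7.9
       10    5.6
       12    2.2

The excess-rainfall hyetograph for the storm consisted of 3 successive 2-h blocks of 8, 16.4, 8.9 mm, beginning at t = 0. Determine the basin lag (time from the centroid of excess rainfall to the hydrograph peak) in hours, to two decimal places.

t_L ≈ 2.95 h

Centroid of excess rainfall: t_c = Σ P_i·t̄_i / ΣP_i = 3.0541 h (block centres at 1, 3, 5 h).
Hydrograph peak occurs at t = 6 h, so basin lag t_L = 6 − 3.0541 = 2.95 h.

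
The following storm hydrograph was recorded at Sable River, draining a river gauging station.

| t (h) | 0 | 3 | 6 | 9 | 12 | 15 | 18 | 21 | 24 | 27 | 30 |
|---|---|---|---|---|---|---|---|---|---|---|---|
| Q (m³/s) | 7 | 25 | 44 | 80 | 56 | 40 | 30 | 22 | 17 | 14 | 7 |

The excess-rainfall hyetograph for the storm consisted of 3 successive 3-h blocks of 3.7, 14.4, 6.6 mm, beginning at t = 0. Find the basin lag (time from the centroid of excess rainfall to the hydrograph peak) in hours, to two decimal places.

Centroid of excess rainfall: t_c = Σ P_i·t̄_i / ΣP_i = 4.8522 h (block centres at 1.5, 4.5, 7.5 h).
Hydrograph peak occurs at t = 9 h, so basin lag t_L = 9 − 4.8522 = 4.15 h.

t_L ≈ 4.15 h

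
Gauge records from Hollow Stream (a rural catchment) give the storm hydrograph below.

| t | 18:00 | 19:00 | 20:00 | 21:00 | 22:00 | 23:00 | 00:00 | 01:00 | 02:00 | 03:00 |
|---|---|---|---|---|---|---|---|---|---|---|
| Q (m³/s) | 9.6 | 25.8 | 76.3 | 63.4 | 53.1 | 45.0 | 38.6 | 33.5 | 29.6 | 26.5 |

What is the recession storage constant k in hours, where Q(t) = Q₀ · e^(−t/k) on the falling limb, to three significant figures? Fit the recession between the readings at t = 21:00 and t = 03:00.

k ≈ 6.88 h

On the falling limb, Q drops from 63.4 to 26.5 m³/s between t = 21:00 and t = 03:00 (Δt = 6 h).
k = −Δt / ln(Q₂/Q₁) = −6 / ln(26.5/63.4) = 6.88 h.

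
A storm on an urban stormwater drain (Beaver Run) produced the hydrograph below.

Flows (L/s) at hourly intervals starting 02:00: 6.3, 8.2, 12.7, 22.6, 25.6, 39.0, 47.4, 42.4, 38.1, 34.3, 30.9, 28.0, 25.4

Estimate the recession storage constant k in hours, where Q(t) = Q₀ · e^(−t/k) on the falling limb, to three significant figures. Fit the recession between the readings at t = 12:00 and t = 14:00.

On the falling limb, Q drops from 30.9 to 25.4 L/s between t = 12:00 and t = 14:00 (Δt = 2 h).
k = −Δt / ln(Q₂/Q₁) = −2 / ln(25.4/30.9) = 10.2 h.

k ≈ 10.2 h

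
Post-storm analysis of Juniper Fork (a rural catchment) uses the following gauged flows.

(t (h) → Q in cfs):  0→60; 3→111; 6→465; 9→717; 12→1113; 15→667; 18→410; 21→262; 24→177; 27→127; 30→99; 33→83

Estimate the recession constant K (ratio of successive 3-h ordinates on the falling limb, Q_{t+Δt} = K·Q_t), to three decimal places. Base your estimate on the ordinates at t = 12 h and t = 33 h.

Using the recession-limb readings at t = 12 h and t = 33 h: Q falls from 1113 to 83 cfs over 7 intervals.
K = (Q₂/Q₁)^(1/7) = (83/1113)^(1/7) = 0.690.

K ≈ 0.690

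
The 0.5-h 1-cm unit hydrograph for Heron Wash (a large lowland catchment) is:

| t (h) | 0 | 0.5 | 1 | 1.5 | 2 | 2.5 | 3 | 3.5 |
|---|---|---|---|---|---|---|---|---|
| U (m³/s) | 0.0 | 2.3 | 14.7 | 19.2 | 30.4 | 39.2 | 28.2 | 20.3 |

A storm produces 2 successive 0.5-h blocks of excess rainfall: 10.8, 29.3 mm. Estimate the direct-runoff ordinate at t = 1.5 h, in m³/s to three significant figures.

By discrete convolution, Q_j = Σ (P_i / 10 mm) · U_{j−i}.
At t = 1.5 h (j=3): Q = (10.8/10)·19.2 + (29.3/10)·14.7 = 63.8 m³/s.

Q ≈ 63.8 m³/s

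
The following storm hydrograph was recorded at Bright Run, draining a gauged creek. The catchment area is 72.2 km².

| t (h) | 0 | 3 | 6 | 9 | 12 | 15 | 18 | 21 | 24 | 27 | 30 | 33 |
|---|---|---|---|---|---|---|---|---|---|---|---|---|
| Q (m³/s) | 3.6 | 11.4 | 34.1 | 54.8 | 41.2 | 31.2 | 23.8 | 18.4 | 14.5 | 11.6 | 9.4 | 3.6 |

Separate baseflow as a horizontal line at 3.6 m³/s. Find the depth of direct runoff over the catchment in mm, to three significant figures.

Direct runoff: 0.0, 7.8, 30.5, 51.2, 37.6, 27.6, 20.2, 14.8, 10.9, 8.0, 5.8, 0.0 m³/s; ΣQ_DR = 214.4 m³/s.
V = ΣQ_DR · Δt = 214.4 × 10800 s = 2.316 × 10^6 m³.
Over A = 72.2 km², depth = V / A = 32.1 mm.

d ≈ 32.1 mm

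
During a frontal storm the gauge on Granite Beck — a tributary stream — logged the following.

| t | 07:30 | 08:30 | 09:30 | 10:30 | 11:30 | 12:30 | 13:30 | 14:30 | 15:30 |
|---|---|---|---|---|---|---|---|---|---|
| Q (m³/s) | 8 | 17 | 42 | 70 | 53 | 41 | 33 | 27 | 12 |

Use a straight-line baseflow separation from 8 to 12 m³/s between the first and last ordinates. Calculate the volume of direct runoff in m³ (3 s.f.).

Direct-runoff ordinates (Q − Q_b): 0.00, 8.50, 33.00, 60.50, 43.00, 30.50, 22.00, 15.50, 0.00 m³/s.
ΣQ_DR = 213.0 m³/s.
With Δt = 1 h = 3600 s, V = ΣQ_DR · Δt = 213.0 × 3600 = 7.67 × 10^5 m³.

V ≈ 7.67 × 10^5 m³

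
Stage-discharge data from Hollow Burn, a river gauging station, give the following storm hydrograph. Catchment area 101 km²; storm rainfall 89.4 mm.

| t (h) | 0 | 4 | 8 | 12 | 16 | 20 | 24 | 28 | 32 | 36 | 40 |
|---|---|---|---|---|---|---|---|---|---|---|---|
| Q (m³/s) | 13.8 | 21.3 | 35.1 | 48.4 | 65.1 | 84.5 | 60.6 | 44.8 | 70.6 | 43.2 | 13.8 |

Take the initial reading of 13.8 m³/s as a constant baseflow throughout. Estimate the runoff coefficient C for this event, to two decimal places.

C ≈ 0.56

ΣQ_DR = 349.4 m³/s; V = ΣQ_DR·Δt = 5.031 × 10^6 m³.
Runoff depth d = V / A = 49.82 mm.
C = d / P = 49.82 / 89.4 = 0.56.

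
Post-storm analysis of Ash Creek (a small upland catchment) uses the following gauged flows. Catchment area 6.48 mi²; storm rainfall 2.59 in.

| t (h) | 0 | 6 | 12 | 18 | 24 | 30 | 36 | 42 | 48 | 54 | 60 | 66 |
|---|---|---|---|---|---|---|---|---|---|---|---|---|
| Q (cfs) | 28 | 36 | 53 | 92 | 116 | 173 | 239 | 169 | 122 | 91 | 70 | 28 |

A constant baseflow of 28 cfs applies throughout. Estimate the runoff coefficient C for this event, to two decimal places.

ΣQ_DR = 881.0 cfs; V = ΣQ_DR·Δt = 1.903 × 10^7 ft³.
Runoff depth d = V / A = 1.264 in.
C = d / P = 1.264 / 2.59 = 0.49.

C ≈ 0.49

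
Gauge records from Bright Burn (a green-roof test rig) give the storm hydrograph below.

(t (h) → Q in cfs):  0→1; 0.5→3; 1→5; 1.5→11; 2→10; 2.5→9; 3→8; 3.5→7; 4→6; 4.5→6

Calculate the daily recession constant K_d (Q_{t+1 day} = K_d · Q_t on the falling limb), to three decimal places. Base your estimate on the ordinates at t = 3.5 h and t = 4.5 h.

Between t = 3.5 h and t = 4.5 h the flow falls from 7 to 6 cfs over 2×0.5 h = 1 h.
Per-interval ratio K = (6/7)^(1/2) = 0.9258; K_d = K^(24/0.5) = 0.025.

K_d ≈ 0.025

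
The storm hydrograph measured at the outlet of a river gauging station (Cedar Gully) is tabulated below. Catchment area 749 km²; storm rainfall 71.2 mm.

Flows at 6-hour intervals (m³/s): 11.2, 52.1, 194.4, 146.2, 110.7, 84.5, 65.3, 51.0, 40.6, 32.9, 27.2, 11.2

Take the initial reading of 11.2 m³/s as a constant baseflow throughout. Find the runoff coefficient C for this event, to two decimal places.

ΣQ_DR = 692.9 m³/s; V = ΣQ_DR·Δt = 1.497 × 10^7 m³.
Runoff depth d = V / A = 19.98 mm.
C = d / P = 19.98 / 71.2 = 0.28.

C ≈ 0.28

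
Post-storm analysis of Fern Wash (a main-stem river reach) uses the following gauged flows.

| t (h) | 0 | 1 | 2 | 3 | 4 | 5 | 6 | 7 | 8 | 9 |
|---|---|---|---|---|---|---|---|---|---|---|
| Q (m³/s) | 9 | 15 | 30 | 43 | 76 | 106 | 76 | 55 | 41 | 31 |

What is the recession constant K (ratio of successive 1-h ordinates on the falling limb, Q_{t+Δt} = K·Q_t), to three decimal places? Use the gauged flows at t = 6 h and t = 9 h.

K ≈ 0.742

Using the recession-limb readings at t = 6 h and t = 9 h: Q falls from 76 to 31 m³/s over 3 intervals.
K = (Q₂/Q₁)^(1/3) = (31/76)^(1/3) = 0.742.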